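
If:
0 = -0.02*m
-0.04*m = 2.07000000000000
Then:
No Solution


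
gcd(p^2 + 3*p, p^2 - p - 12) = p + 3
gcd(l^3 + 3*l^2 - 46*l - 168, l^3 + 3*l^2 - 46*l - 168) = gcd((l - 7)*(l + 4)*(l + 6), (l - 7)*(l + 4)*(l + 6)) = l^3 + 3*l^2 - 46*l - 168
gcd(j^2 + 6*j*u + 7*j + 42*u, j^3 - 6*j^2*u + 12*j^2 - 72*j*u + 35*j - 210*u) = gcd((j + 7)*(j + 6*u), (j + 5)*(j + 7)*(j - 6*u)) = j + 7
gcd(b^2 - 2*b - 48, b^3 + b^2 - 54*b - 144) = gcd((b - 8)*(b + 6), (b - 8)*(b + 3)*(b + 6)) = b^2 - 2*b - 48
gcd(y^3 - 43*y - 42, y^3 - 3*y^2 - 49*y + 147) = y - 7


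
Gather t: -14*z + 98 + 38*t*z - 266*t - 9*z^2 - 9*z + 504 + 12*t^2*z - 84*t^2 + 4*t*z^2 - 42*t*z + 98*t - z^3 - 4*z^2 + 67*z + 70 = t^2*(12*z - 84) + t*(4*z^2 - 4*z - 168) - z^3 - 13*z^2 + 44*z + 672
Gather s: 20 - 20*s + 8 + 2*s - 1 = 27 - 18*s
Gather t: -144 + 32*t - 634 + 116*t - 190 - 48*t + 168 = 100*t - 800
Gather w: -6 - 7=-13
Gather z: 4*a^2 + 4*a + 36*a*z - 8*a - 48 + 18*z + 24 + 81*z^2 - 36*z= 4*a^2 - 4*a + 81*z^2 + z*(36*a - 18) - 24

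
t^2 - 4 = (t - 2)*(t + 2)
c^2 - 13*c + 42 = (c - 7)*(c - 6)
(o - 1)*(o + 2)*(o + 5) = o^3 + 6*o^2 + 3*o - 10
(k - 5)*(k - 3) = k^2 - 8*k + 15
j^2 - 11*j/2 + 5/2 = (j - 5)*(j - 1/2)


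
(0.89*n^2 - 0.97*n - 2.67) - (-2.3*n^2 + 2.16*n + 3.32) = 3.19*n^2 - 3.13*n - 5.99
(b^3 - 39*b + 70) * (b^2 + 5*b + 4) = b^5 + 5*b^4 - 35*b^3 - 125*b^2 + 194*b + 280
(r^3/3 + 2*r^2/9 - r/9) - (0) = r^3/3 + 2*r^2/9 - r/9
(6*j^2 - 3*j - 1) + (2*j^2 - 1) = 8*j^2 - 3*j - 2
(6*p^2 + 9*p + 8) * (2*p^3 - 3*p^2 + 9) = 12*p^5 - 11*p^3 + 30*p^2 + 81*p + 72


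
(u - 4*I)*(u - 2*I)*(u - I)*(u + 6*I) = u^4 - I*u^3 + 28*u^2 - 76*I*u - 48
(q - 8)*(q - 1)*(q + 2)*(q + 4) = q^4 - 3*q^3 - 38*q^2 - 24*q + 64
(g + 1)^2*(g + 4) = g^3 + 6*g^2 + 9*g + 4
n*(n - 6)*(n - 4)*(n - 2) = n^4 - 12*n^3 + 44*n^2 - 48*n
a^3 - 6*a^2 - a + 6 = (a - 6)*(a - 1)*(a + 1)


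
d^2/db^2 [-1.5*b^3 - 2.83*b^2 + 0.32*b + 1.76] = -9.0*b - 5.66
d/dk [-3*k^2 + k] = 1 - 6*k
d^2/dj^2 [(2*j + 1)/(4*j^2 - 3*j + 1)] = 2*(2*(1 - 12*j)*(4*j^2 - 3*j + 1) + (2*j + 1)*(8*j - 3)^2)/(4*j^2 - 3*j + 1)^3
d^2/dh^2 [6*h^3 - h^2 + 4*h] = 36*h - 2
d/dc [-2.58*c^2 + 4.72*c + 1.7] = 4.72 - 5.16*c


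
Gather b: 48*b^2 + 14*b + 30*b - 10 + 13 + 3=48*b^2 + 44*b + 6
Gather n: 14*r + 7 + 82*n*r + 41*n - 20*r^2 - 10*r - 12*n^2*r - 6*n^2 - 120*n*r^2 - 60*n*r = n^2*(-12*r - 6) + n*(-120*r^2 + 22*r + 41) - 20*r^2 + 4*r + 7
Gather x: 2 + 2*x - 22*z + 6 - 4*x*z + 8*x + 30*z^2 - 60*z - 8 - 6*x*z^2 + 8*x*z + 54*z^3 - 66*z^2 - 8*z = x*(-6*z^2 + 4*z + 10) + 54*z^3 - 36*z^2 - 90*z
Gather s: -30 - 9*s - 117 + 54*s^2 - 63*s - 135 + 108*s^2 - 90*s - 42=162*s^2 - 162*s - 324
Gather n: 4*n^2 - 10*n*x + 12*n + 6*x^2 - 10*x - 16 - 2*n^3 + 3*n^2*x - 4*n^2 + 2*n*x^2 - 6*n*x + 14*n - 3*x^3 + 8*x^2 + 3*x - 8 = -2*n^3 + 3*n^2*x + n*(2*x^2 - 16*x + 26) - 3*x^3 + 14*x^2 - 7*x - 24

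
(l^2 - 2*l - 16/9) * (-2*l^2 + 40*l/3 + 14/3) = -2*l^4 + 52*l^3/3 - 166*l^2/9 - 892*l/27 - 224/27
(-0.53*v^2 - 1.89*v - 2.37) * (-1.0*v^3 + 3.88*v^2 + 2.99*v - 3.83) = 0.53*v^5 - 0.1664*v^4 - 6.5479*v^3 - 12.8168*v^2 + 0.152399999999999*v + 9.0771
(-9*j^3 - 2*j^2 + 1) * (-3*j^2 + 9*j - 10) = 27*j^5 - 75*j^4 + 72*j^3 + 17*j^2 + 9*j - 10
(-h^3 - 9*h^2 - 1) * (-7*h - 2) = 7*h^4 + 65*h^3 + 18*h^2 + 7*h + 2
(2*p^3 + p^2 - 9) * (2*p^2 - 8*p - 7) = 4*p^5 - 14*p^4 - 22*p^3 - 25*p^2 + 72*p + 63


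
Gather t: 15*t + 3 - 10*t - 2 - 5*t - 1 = 0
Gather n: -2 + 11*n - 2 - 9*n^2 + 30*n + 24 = -9*n^2 + 41*n + 20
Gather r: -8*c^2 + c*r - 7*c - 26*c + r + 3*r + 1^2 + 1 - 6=-8*c^2 - 33*c + r*(c + 4) - 4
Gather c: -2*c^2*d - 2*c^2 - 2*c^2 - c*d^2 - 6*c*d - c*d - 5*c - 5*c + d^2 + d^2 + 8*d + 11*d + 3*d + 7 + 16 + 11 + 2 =c^2*(-2*d - 4) + c*(-d^2 - 7*d - 10) + 2*d^2 + 22*d + 36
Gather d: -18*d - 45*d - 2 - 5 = -63*d - 7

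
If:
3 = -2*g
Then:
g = -3/2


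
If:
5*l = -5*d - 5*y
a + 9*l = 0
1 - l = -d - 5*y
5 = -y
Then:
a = 171/2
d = 29/2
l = -19/2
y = -5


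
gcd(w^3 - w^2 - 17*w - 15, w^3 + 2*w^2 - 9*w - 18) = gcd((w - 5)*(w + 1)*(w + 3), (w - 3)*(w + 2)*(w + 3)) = w + 3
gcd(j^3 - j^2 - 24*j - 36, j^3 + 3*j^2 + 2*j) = j + 2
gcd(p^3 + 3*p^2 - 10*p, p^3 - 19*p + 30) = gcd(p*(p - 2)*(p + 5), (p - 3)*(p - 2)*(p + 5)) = p^2 + 3*p - 10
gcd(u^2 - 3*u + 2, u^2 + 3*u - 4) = u - 1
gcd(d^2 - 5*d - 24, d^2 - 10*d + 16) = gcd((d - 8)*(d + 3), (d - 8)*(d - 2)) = d - 8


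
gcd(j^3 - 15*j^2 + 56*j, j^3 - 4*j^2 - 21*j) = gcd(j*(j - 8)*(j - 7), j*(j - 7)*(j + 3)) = j^2 - 7*j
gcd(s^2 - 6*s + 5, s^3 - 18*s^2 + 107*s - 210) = s - 5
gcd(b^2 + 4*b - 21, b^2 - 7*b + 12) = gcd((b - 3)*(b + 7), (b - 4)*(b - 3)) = b - 3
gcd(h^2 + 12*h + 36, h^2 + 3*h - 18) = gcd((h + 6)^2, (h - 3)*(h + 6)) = h + 6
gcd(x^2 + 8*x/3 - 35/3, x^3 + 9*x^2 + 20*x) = x + 5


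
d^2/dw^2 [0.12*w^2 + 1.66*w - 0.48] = 0.240000000000000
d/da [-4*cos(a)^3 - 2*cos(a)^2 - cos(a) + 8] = (12*cos(a)^2 + 4*cos(a) + 1)*sin(a)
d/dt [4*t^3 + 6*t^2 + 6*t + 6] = 12*t^2 + 12*t + 6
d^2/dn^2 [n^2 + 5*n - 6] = 2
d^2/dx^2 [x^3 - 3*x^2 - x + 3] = 6*x - 6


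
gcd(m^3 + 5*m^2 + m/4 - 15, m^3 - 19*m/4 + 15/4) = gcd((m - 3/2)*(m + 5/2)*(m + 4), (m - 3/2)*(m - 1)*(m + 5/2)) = m^2 + m - 15/4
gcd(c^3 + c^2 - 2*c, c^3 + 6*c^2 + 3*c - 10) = c^2 + c - 2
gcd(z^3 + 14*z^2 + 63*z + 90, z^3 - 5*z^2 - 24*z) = z + 3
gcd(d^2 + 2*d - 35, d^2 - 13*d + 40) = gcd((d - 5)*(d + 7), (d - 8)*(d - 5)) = d - 5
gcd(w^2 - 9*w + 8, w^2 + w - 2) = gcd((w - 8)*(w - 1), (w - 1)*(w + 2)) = w - 1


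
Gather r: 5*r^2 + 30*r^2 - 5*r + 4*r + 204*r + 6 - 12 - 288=35*r^2 + 203*r - 294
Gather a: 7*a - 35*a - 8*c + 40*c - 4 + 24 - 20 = -28*a + 32*c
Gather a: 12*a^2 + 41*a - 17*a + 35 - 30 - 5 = 12*a^2 + 24*a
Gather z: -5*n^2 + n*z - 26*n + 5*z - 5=-5*n^2 - 26*n + z*(n + 5) - 5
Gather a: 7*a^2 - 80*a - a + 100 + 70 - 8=7*a^2 - 81*a + 162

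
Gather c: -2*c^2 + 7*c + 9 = -2*c^2 + 7*c + 9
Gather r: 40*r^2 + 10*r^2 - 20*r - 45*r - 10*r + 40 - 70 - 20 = 50*r^2 - 75*r - 50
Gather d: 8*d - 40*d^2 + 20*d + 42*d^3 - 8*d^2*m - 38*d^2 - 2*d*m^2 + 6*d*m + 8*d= 42*d^3 + d^2*(-8*m - 78) + d*(-2*m^2 + 6*m + 36)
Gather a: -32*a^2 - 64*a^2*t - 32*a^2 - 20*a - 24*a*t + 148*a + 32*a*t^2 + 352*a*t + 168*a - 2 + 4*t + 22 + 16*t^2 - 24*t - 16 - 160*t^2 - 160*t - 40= a^2*(-64*t - 64) + a*(32*t^2 + 328*t + 296) - 144*t^2 - 180*t - 36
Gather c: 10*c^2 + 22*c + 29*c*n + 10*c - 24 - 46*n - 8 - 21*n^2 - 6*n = 10*c^2 + c*(29*n + 32) - 21*n^2 - 52*n - 32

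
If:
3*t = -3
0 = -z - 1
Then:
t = -1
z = -1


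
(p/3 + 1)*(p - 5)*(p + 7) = p^3/3 + 5*p^2/3 - 29*p/3 - 35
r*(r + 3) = r^2 + 3*r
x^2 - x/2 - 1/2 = (x - 1)*(x + 1/2)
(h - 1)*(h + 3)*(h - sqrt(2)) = h^3 - sqrt(2)*h^2 + 2*h^2 - 3*h - 2*sqrt(2)*h + 3*sqrt(2)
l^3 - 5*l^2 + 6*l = l*(l - 3)*(l - 2)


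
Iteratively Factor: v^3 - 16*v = (v + 4)*(v^2 - 4*v) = (v - 4)*(v + 4)*(v)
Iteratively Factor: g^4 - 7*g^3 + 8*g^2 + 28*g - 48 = (g - 2)*(g^3 - 5*g^2 - 2*g + 24) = (g - 3)*(g - 2)*(g^2 - 2*g - 8) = (g - 3)*(g - 2)*(g + 2)*(g - 4)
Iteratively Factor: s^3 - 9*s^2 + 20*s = (s - 5)*(s^2 - 4*s) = s*(s - 5)*(s - 4)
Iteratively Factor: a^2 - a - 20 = (a - 5)*(a + 4)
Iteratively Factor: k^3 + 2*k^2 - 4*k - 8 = (k + 2)*(k^2 - 4) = (k + 2)^2*(k - 2)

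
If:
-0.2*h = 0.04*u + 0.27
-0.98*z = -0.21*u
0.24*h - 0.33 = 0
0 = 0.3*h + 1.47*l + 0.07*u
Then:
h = 1.38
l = 0.37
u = -13.62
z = -2.92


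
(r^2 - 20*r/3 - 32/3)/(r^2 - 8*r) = (r + 4/3)/r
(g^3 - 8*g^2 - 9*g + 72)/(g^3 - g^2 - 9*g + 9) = (g - 8)/(g - 1)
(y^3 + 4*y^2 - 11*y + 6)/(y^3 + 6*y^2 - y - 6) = (y - 1)/(y + 1)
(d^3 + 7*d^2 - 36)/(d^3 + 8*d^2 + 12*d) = (d^2 + d - 6)/(d*(d + 2))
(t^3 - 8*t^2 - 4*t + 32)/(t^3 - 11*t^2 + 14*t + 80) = (t - 2)/(t - 5)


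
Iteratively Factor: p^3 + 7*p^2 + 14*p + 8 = (p + 1)*(p^2 + 6*p + 8) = (p + 1)*(p + 2)*(p + 4)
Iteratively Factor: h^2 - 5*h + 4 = (h - 4)*(h - 1)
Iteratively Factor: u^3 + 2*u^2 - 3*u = (u + 3)*(u^2 - u) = u*(u + 3)*(u - 1)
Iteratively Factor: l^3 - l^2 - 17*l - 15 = (l + 3)*(l^2 - 4*l - 5) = (l + 1)*(l + 3)*(l - 5)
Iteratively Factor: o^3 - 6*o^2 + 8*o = (o)*(o^2 - 6*o + 8) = o*(o - 4)*(o - 2)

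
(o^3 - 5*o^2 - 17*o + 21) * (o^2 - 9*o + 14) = o^5 - 14*o^4 + 42*o^3 + 104*o^2 - 427*o + 294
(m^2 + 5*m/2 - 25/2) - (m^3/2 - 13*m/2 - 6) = -m^3/2 + m^2 + 9*m - 13/2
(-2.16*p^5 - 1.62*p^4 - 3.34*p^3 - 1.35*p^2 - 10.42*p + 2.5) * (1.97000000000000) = -4.2552*p^5 - 3.1914*p^4 - 6.5798*p^3 - 2.6595*p^2 - 20.5274*p + 4.925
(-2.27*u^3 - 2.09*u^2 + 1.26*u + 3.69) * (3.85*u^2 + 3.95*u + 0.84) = -8.7395*u^5 - 17.013*u^4 - 5.3113*u^3 + 17.4279*u^2 + 15.6339*u + 3.0996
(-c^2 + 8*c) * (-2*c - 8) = 2*c^3 - 8*c^2 - 64*c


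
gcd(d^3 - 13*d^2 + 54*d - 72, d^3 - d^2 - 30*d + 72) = d^2 - 7*d + 12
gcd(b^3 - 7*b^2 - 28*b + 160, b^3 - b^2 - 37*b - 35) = b + 5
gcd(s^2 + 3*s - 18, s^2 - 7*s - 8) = 1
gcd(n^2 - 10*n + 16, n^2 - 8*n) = n - 8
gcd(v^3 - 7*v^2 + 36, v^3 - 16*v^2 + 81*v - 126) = v^2 - 9*v + 18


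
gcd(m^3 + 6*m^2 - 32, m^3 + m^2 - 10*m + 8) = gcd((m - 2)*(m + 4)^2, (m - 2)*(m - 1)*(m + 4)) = m^2 + 2*m - 8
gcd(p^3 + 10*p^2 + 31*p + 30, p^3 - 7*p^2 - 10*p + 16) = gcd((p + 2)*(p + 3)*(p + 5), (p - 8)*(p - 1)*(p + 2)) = p + 2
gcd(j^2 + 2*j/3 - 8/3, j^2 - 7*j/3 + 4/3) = j - 4/3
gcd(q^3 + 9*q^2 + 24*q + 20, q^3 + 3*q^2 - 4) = q^2 + 4*q + 4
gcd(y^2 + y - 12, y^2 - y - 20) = y + 4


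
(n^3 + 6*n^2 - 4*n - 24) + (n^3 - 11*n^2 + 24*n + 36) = 2*n^3 - 5*n^2 + 20*n + 12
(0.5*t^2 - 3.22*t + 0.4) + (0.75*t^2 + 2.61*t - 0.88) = 1.25*t^2 - 0.61*t - 0.48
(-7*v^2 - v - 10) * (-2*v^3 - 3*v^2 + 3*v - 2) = 14*v^5 + 23*v^4 + 2*v^3 + 41*v^2 - 28*v + 20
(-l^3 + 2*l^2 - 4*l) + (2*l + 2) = -l^3 + 2*l^2 - 2*l + 2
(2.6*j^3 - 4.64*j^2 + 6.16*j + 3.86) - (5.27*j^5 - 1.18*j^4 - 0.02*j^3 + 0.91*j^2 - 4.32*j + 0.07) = -5.27*j^5 + 1.18*j^4 + 2.62*j^3 - 5.55*j^2 + 10.48*j + 3.79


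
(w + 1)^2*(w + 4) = w^3 + 6*w^2 + 9*w + 4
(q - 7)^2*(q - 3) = q^3 - 17*q^2 + 91*q - 147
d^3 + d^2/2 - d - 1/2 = (d - 1)*(d + 1/2)*(d + 1)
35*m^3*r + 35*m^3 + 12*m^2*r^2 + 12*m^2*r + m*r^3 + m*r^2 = (5*m + r)*(7*m + r)*(m*r + m)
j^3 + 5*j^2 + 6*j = j*(j + 2)*(j + 3)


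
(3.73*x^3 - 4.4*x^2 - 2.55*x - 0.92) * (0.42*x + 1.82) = 1.5666*x^4 + 4.9406*x^3 - 9.079*x^2 - 5.0274*x - 1.6744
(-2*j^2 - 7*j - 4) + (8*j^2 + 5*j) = 6*j^2 - 2*j - 4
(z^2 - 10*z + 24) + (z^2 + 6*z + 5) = 2*z^2 - 4*z + 29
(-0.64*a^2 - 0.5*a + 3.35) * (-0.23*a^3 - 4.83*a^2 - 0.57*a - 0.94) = 0.1472*a^5 + 3.2062*a^4 + 2.0093*a^3 - 15.2939*a^2 - 1.4395*a - 3.149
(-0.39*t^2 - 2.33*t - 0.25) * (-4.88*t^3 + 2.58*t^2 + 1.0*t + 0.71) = 1.9032*t^5 + 10.3642*t^4 - 5.1814*t^3 - 3.2519*t^2 - 1.9043*t - 0.1775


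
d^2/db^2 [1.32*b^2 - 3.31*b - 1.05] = 2.64000000000000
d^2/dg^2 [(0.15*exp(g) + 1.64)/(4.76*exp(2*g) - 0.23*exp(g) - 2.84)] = (3.39864*exp(4*g) + 148.798076*exp(3*g) + 6.780144*exp(2*g) + 88.66948*exp(g) + 0.138592)*exp(g)/(107.850176*exp(6*g) - 15.633744*exp(5*g) - 192.28734*exp(4*g) + 18.643225*exp(3*g) + 114.72606*exp(2*g) - 5.565264*exp(g) - 22.906304)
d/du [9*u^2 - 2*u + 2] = 18*u - 2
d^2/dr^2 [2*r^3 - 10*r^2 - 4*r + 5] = 12*r - 20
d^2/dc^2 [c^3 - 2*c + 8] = 6*c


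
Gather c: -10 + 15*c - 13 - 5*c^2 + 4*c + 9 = -5*c^2 + 19*c - 14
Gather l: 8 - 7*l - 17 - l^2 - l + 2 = -l^2 - 8*l - 7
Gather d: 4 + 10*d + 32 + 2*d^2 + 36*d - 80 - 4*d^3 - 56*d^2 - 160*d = -4*d^3 - 54*d^2 - 114*d - 44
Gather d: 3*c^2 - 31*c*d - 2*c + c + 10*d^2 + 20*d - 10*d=3*c^2 - c + 10*d^2 + d*(10 - 31*c)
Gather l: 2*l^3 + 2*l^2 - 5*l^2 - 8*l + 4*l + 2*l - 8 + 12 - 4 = 2*l^3 - 3*l^2 - 2*l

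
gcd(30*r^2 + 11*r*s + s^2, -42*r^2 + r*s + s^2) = 1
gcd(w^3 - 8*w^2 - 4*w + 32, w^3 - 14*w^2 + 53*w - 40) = w - 8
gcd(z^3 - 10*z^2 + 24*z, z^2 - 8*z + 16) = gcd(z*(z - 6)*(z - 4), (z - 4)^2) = z - 4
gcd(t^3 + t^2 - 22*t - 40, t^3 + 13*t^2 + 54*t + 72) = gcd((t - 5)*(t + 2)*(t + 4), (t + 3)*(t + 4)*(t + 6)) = t + 4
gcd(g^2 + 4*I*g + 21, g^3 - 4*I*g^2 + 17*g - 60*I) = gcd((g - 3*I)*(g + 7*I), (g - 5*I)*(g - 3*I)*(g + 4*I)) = g - 3*I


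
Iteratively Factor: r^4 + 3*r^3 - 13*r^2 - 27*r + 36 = (r + 3)*(r^3 - 13*r + 12) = (r - 3)*(r + 3)*(r^2 + 3*r - 4) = (r - 3)*(r + 3)*(r + 4)*(r - 1)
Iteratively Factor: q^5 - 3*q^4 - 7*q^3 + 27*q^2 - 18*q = (q)*(q^4 - 3*q^3 - 7*q^2 + 27*q - 18) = q*(q - 2)*(q^3 - q^2 - 9*q + 9) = q*(q - 3)*(q - 2)*(q^2 + 2*q - 3) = q*(q - 3)*(q - 2)*(q + 3)*(q - 1)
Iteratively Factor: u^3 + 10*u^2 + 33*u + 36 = (u + 3)*(u^2 + 7*u + 12) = (u + 3)^2*(u + 4)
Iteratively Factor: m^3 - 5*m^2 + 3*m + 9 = (m + 1)*(m^2 - 6*m + 9) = (m - 3)*(m + 1)*(m - 3)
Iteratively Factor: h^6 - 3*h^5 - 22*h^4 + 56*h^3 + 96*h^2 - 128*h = (h)*(h^5 - 3*h^4 - 22*h^3 + 56*h^2 + 96*h - 128) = h*(h - 4)*(h^4 + h^3 - 18*h^2 - 16*h + 32) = h*(h - 4)*(h + 2)*(h^3 - h^2 - 16*h + 16) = h*(h - 4)*(h - 1)*(h + 2)*(h^2 - 16) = h*(h - 4)^2*(h - 1)*(h + 2)*(h + 4)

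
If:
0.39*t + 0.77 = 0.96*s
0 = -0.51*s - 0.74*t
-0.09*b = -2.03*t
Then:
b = -9.74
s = 0.63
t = -0.43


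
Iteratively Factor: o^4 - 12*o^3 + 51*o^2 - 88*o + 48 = (o - 3)*(o^3 - 9*o^2 + 24*o - 16) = (o - 3)*(o - 1)*(o^2 - 8*o + 16) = (o - 4)*(o - 3)*(o - 1)*(o - 4)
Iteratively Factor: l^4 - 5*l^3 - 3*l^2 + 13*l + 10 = (l - 5)*(l^3 - 3*l - 2) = (l - 5)*(l + 1)*(l^2 - l - 2) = (l - 5)*(l + 1)^2*(l - 2)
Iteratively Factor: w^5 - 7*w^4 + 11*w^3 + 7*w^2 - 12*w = (w - 1)*(w^4 - 6*w^3 + 5*w^2 + 12*w) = (w - 1)*(w + 1)*(w^3 - 7*w^2 + 12*w) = w*(w - 1)*(w + 1)*(w^2 - 7*w + 12) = w*(w - 4)*(w - 1)*(w + 1)*(w - 3)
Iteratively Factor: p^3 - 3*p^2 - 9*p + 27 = (p - 3)*(p^2 - 9) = (p - 3)^2*(p + 3)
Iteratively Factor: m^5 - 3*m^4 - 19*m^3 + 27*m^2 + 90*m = (m)*(m^4 - 3*m^3 - 19*m^2 + 27*m + 90) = m*(m + 3)*(m^3 - 6*m^2 - m + 30) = m*(m - 5)*(m + 3)*(m^2 - m - 6) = m*(m - 5)*(m + 2)*(m + 3)*(m - 3)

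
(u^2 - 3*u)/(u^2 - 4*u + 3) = u/(u - 1)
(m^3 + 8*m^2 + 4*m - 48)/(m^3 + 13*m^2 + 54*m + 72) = (m - 2)/(m + 3)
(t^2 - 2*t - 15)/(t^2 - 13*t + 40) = (t + 3)/(t - 8)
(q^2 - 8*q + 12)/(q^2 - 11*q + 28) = (q^2 - 8*q + 12)/(q^2 - 11*q + 28)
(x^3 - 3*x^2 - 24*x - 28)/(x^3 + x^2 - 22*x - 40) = (x^2 - 5*x - 14)/(x^2 - x - 20)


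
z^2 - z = z*(z - 1)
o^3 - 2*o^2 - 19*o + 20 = (o - 5)*(o - 1)*(o + 4)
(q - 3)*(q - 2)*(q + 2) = q^3 - 3*q^2 - 4*q + 12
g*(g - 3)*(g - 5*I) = g^3 - 3*g^2 - 5*I*g^2 + 15*I*g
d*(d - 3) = d^2 - 3*d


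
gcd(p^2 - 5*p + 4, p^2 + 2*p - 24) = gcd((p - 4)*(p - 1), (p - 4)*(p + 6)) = p - 4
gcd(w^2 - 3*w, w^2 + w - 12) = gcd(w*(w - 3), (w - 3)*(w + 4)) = w - 3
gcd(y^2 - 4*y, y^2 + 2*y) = y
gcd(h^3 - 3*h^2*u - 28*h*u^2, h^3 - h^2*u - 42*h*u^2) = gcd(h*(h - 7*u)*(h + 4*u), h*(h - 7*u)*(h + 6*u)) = -h^2 + 7*h*u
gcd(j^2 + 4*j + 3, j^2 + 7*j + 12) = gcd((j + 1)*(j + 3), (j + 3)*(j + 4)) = j + 3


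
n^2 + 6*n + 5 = (n + 1)*(n + 5)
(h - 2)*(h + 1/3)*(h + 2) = h^3 + h^2/3 - 4*h - 4/3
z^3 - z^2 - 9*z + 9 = (z - 3)*(z - 1)*(z + 3)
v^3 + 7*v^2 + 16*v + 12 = (v + 2)^2*(v + 3)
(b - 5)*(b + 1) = b^2 - 4*b - 5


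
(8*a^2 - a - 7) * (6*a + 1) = 48*a^3 + 2*a^2 - 43*a - 7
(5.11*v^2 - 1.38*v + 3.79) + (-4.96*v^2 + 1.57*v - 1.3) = 0.15*v^2 + 0.19*v + 2.49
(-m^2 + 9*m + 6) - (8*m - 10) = -m^2 + m + 16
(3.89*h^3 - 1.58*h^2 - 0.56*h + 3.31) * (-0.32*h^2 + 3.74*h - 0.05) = -1.2448*h^5 + 15.0542*h^4 - 5.9245*h^3 - 3.0746*h^2 + 12.4074*h - 0.1655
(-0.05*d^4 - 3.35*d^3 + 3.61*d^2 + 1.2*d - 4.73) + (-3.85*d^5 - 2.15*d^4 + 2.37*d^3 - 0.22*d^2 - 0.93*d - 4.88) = -3.85*d^5 - 2.2*d^4 - 0.98*d^3 + 3.39*d^2 + 0.27*d - 9.61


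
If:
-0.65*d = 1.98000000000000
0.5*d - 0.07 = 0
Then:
No Solution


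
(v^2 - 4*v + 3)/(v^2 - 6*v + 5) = (v - 3)/(v - 5)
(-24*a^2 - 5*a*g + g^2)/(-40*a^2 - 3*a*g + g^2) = (3*a + g)/(5*a + g)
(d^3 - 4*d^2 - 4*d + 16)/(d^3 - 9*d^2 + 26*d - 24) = (d + 2)/(d - 3)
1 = 1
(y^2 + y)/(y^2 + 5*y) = (y + 1)/(y + 5)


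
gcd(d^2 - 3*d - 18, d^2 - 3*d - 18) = d^2 - 3*d - 18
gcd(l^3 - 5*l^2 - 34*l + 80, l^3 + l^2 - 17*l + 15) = l + 5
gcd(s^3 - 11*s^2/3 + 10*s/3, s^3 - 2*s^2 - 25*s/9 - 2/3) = 1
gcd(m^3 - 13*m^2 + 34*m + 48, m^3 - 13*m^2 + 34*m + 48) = m^3 - 13*m^2 + 34*m + 48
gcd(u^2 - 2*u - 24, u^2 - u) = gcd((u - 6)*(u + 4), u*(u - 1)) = 1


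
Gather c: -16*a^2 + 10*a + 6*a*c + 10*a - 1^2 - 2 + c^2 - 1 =-16*a^2 + 6*a*c + 20*a + c^2 - 4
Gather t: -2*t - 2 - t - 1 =-3*t - 3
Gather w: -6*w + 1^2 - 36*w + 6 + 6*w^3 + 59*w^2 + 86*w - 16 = 6*w^3 + 59*w^2 + 44*w - 9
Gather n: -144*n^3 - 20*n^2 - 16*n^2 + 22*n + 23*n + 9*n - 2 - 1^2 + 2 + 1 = -144*n^3 - 36*n^2 + 54*n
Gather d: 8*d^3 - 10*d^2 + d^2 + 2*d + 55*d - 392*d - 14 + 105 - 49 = 8*d^3 - 9*d^2 - 335*d + 42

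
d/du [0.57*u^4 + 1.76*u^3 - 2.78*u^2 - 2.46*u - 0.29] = 2.28*u^3 + 5.28*u^2 - 5.56*u - 2.46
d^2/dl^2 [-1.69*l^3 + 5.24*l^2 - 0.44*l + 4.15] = 10.48 - 10.14*l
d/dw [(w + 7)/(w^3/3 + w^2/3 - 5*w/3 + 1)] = 6*(-w^2 - 12*w - 19)/(w^5 + 3*w^4 - 6*w^3 - 10*w^2 + 21*w - 9)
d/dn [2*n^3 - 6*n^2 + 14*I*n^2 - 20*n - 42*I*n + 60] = 6*n^2 + n*(-12 + 28*I) - 20 - 42*I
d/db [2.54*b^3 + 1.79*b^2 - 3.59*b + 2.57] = 7.62*b^2 + 3.58*b - 3.59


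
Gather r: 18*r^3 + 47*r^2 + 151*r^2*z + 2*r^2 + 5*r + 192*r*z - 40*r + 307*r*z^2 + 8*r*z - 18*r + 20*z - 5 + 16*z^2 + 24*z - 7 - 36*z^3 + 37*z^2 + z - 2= 18*r^3 + r^2*(151*z + 49) + r*(307*z^2 + 200*z - 53) - 36*z^3 + 53*z^2 + 45*z - 14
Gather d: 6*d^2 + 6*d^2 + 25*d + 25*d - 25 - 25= 12*d^2 + 50*d - 50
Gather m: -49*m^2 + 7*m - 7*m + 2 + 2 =4 - 49*m^2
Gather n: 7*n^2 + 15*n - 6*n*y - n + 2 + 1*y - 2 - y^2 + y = 7*n^2 + n*(14 - 6*y) - y^2 + 2*y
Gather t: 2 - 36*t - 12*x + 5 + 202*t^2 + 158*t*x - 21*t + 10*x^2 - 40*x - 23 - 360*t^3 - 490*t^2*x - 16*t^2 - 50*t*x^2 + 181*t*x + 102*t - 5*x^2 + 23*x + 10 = -360*t^3 + t^2*(186 - 490*x) + t*(-50*x^2 + 339*x + 45) + 5*x^2 - 29*x - 6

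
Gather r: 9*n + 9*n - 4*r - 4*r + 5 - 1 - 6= 18*n - 8*r - 2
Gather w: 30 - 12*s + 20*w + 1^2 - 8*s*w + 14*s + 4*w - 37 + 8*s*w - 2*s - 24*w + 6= 0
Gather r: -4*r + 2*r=-2*r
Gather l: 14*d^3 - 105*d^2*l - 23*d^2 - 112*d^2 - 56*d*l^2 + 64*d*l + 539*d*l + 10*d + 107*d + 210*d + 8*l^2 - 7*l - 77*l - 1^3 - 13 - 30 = 14*d^3 - 135*d^2 + 327*d + l^2*(8 - 56*d) + l*(-105*d^2 + 603*d - 84) - 44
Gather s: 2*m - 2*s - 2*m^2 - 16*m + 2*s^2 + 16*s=-2*m^2 - 14*m + 2*s^2 + 14*s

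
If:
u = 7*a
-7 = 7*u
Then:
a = -1/7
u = -1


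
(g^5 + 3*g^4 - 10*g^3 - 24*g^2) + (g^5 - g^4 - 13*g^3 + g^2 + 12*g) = 2*g^5 + 2*g^4 - 23*g^3 - 23*g^2 + 12*g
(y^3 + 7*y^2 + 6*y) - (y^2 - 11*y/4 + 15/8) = y^3 + 6*y^2 + 35*y/4 - 15/8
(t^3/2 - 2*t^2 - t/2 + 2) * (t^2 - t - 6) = t^5/2 - 5*t^4/2 - 3*t^3/2 + 29*t^2/2 + t - 12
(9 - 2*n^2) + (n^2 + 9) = 18 - n^2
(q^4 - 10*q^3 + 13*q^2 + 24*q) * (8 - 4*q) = -4*q^5 + 48*q^4 - 132*q^3 + 8*q^2 + 192*q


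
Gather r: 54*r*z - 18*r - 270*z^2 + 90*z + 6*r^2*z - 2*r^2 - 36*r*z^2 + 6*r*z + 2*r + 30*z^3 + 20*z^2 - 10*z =r^2*(6*z - 2) + r*(-36*z^2 + 60*z - 16) + 30*z^3 - 250*z^2 + 80*z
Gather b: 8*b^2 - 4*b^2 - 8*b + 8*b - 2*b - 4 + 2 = 4*b^2 - 2*b - 2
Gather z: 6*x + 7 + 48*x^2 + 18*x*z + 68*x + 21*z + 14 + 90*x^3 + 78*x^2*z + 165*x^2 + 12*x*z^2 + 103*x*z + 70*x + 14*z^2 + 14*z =90*x^3 + 213*x^2 + 144*x + z^2*(12*x + 14) + z*(78*x^2 + 121*x + 35) + 21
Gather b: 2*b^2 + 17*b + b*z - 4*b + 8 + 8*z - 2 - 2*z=2*b^2 + b*(z + 13) + 6*z + 6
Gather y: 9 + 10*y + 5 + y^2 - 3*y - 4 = y^2 + 7*y + 10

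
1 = 1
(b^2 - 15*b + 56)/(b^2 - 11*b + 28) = (b - 8)/(b - 4)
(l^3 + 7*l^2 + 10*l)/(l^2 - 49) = l*(l^2 + 7*l + 10)/(l^2 - 49)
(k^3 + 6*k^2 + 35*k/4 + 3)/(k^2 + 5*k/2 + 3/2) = (k^2 + 9*k/2 + 2)/(k + 1)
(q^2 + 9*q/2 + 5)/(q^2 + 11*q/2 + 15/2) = (q + 2)/(q + 3)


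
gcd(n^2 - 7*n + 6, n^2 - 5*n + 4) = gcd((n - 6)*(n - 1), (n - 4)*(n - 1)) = n - 1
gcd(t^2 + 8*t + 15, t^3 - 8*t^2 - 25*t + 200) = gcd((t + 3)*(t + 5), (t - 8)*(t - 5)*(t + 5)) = t + 5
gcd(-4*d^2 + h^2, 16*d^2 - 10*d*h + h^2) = 2*d - h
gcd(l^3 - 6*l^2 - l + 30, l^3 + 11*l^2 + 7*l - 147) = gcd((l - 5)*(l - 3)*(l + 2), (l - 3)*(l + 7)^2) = l - 3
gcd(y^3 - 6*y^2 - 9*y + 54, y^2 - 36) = y - 6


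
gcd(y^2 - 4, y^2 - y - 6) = y + 2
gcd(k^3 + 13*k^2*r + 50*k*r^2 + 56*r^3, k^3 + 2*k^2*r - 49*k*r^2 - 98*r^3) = k^2 + 9*k*r + 14*r^2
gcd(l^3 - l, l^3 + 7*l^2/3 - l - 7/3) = l^2 - 1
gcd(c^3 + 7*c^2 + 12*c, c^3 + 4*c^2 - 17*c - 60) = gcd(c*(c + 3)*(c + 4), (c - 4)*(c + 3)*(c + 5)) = c + 3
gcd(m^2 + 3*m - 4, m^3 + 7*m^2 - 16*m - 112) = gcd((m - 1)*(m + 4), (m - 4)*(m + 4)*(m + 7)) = m + 4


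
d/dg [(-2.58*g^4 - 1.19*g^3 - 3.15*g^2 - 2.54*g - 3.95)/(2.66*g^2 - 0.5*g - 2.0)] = (-13.7256*g^5 + 0.7046*g^4 + 21.83*g^3 + 15.4714*g^2 + 33.614*g + 3.105)/(7.0756*g^4 - 2.66*g^3 - 10.39*g^2 + 2.0*g + 4.0)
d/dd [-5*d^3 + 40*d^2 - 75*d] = -15*d^2 + 80*d - 75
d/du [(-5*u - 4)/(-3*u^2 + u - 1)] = (15*u^2 - 5*u - (5*u + 4)*(6*u - 1) + 5)/(3*u^2 - u + 1)^2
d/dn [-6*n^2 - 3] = -12*n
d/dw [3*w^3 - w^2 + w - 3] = 9*w^2 - 2*w + 1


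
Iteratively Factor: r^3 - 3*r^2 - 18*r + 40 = (r - 2)*(r^2 - r - 20) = (r - 5)*(r - 2)*(r + 4)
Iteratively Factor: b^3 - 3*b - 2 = (b + 1)*(b^2 - b - 2) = (b - 2)*(b + 1)*(b + 1)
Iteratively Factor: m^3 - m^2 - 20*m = (m - 5)*(m^2 + 4*m) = (m - 5)*(m + 4)*(m)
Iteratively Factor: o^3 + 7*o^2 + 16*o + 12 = (o + 3)*(o^2 + 4*o + 4) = (o + 2)*(o + 3)*(o + 2)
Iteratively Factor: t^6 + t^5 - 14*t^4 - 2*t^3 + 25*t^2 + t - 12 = (t - 3)*(t^5 + 4*t^4 - 2*t^3 - 8*t^2 + t + 4) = (t - 3)*(t + 1)*(t^4 + 3*t^3 - 5*t^2 - 3*t + 4) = (t - 3)*(t + 1)^2*(t^3 + 2*t^2 - 7*t + 4) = (t - 3)*(t + 1)^2*(t + 4)*(t^2 - 2*t + 1) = (t - 3)*(t - 1)*(t + 1)^2*(t + 4)*(t - 1)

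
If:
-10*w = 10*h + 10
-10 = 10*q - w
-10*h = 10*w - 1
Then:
No Solution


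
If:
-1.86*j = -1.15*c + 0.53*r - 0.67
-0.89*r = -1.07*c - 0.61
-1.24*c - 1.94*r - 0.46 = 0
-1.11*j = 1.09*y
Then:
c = -0.50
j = 0.03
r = 0.08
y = -0.03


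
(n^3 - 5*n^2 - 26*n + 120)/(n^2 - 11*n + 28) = (n^2 - n - 30)/(n - 7)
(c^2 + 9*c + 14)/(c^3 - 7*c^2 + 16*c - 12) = (c^2 + 9*c + 14)/(c^3 - 7*c^2 + 16*c - 12)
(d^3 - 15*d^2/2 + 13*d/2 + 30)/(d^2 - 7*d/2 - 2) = (2*d^2 - 7*d - 15)/(2*d + 1)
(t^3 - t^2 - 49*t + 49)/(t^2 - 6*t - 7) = (t^2 + 6*t - 7)/(t + 1)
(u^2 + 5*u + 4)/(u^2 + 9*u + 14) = (u^2 + 5*u + 4)/(u^2 + 9*u + 14)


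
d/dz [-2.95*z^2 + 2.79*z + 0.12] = 2.79 - 5.9*z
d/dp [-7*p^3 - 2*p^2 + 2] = p*(-21*p - 4)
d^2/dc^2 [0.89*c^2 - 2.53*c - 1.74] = 1.78000000000000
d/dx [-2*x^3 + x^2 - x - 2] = -6*x^2 + 2*x - 1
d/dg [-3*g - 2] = -3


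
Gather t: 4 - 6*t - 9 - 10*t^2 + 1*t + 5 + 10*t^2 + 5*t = 0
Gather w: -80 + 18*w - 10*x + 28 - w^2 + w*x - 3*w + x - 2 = -w^2 + w*(x + 15) - 9*x - 54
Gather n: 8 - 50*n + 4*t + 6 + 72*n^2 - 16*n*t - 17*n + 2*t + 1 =72*n^2 + n*(-16*t - 67) + 6*t + 15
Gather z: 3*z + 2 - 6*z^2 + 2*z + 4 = -6*z^2 + 5*z + 6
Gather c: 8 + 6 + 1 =15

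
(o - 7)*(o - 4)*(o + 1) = o^3 - 10*o^2 + 17*o + 28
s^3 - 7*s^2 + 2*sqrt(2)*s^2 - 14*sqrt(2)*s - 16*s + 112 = (s - 7)*(s - 2*sqrt(2))*(s + 4*sqrt(2))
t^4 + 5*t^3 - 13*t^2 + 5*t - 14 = (t - 2)*(t + 7)*(t - I)*(t + I)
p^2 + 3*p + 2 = (p + 1)*(p + 2)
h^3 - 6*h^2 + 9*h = h*(h - 3)^2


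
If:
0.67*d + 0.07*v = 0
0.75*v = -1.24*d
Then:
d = 0.00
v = 0.00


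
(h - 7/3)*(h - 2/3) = h^2 - 3*h + 14/9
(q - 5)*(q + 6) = q^2 + q - 30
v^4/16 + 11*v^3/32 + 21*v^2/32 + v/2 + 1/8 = (v/4 + 1/4)*(v/4 + 1/2)*(v + 1/2)*(v + 2)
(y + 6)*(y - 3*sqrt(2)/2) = y^2 - 3*sqrt(2)*y/2 + 6*y - 9*sqrt(2)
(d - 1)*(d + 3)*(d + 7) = d^3 + 9*d^2 + 11*d - 21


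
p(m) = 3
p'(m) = 0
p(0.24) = 3.00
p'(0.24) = 0.00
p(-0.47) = 3.00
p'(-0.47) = 0.00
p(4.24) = 3.00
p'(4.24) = 0.00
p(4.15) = 3.00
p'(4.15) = 0.00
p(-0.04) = 3.00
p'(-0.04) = 0.00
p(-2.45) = 3.00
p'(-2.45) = 0.00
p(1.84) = 3.00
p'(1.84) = 0.00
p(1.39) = 3.00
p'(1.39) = 0.00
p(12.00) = 3.00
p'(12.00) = 0.00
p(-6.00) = 3.00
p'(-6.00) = 0.00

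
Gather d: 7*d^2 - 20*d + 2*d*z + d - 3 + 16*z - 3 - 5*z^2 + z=7*d^2 + d*(2*z - 19) - 5*z^2 + 17*z - 6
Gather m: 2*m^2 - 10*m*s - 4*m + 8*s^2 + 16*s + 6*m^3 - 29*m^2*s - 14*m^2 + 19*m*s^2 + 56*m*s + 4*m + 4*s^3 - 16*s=6*m^3 + m^2*(-29*s - 12) + m*(19*s^2 + 46*s) + 4*s^3 + 8*s^2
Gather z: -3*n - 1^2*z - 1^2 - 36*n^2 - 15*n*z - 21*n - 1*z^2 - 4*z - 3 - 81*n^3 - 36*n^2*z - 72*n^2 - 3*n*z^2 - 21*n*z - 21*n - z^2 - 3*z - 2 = -81*n^3 - 108*n^2 - 45*n + z^2*(-3*n - 2) + z*(-36*n^2 - 36*n - 8) - 6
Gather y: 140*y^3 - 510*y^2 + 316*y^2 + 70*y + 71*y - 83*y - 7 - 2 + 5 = 140*y^3 - 194*y^2 + 58*y - 4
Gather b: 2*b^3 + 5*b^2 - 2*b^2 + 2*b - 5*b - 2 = 2*b^3 + 3*b^2 - 3*b - 2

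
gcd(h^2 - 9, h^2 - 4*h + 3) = h - 3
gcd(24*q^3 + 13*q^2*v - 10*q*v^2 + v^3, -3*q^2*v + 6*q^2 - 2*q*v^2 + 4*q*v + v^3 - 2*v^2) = 3*q^2 + 2*q*v - v^2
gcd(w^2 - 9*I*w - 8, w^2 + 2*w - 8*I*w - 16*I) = w - 8*I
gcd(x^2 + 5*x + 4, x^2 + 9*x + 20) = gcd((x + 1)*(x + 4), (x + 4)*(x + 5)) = x + 4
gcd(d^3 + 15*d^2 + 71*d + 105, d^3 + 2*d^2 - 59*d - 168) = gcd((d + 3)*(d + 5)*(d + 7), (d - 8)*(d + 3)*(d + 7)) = d^2 + 10*d + 21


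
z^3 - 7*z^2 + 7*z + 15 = (z - 5)*(z - 3)*(z + 1)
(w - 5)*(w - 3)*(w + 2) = w^3 - 6*w^2 - w + 30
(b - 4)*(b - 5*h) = b^2 - 5*b*h - 4*b + 20*h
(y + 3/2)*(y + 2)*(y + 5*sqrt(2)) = y^3 + 7*y^2/2 + 5*sqrt(2)*y^2 + 3*y + 35*sqrt(2)*y/2 + 15*sqrt(2)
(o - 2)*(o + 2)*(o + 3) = o^3 + 3*o^2 - 4*o - 12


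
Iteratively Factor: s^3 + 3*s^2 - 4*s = (s + 4)*(s^2 - s) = (s - 1)*(s + 4)*(s)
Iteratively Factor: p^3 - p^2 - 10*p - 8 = (p - 4)*(p^2 + 3*p + 2) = (p - 4)*(p + 1)*(p + 2)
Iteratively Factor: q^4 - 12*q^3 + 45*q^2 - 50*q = (q - 5)*(q^3 - 7*q^2 + 10*q) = (q - 5)^2*(q^2 - 2*q) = (q - 5)^2*(q - 2)*(q)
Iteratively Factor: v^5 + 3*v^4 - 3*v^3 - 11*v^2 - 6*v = (v + 3)*(v^4 - 3*v^2 - 2*v) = (v + 1)*(v + 3)*(v^3 - v^2 - 2*v) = (v - 2)*(v + 1)*(v + 3)*(v^2 + v) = v*(v - 2)*(v + 1)*(v + 3)*(v + 1)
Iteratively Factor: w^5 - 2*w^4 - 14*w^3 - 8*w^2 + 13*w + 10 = (w + 2)*(w^4 - 4*w^3 - 6*w^2 + 4*w + 5) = (w + 1)*(w + 2)*(w^3 - 5*w^2 - w + 5) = (w - 1)*(w + 1)*(w + 2)*(w^2 - 4*w - 5) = (w - 5)*(w - 1)*(w + 1)*(w + 2)*(w + 1)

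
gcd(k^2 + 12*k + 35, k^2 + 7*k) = k + 7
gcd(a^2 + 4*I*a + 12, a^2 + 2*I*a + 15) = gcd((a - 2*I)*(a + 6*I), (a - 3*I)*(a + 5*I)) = 1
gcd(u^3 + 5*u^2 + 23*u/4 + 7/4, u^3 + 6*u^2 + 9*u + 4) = u + 1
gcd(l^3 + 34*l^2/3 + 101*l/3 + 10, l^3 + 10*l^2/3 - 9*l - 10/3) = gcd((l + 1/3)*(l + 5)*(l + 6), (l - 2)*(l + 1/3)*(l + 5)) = l^2 + 16*l/3 + 5/3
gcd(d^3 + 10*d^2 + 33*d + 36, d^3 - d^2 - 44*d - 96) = d^2 + 7*d + 12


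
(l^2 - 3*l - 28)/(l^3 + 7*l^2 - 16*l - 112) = (l - 7)/(l^2 + 3*l - 28)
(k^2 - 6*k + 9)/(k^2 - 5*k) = (k^2 - 6*k + 9)/(k*(k - 5))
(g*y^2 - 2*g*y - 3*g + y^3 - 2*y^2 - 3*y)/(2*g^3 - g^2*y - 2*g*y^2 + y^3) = (y^2 - 2*y - 3)/(2*g^2 - 3*g*y + y^2)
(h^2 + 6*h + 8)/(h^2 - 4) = (h + 4)/(h - 2)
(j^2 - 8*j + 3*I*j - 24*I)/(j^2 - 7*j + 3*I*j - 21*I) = (j - 8)/(j - 7)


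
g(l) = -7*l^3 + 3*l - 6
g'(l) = 3 - 21*l^2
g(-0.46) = -6.70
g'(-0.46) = -1.44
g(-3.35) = 247.12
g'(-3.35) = -232.67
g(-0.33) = -6.74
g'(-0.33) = 0.71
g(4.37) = -577.06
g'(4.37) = -398.03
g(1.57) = -28.38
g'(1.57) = -48.76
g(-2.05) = 48.16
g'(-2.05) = -85.25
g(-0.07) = -6.21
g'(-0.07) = 2.90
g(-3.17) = 207.48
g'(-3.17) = -208.03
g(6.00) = -1500.00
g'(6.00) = -753.00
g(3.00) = -186.00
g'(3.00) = -186.00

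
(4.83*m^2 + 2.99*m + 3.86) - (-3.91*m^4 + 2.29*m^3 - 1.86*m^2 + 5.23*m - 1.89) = 3.91*m^4 - 2.29*m^3 + 6.69*m^2 - 2.24*m + 5.75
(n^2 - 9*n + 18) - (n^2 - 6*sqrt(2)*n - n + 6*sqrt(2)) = -8*n + 6*sqrt(2)*n - 6*sqrt(2) + 18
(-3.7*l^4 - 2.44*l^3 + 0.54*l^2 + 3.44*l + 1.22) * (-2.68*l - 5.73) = 9.916*l^5 + 27.7402*l^4 + 12.534*l^3 - 12.3134*l^2 - 22.9808*l - 6.9906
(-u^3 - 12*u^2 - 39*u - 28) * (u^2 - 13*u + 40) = -u^5 + u^4 + 77*u^3 - u^2 - 1196*u - 1120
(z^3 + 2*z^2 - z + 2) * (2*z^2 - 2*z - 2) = 2*z^5 + 2*z^4 - 8*z^3 + 2*z^2 - 2*z - 4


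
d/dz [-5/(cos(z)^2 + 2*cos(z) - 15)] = -10*(cos(z) + 1)*sin(z)/(cos(z)^2 + 2*cos(z) - 15)^2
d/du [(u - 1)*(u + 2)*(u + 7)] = 3*u^2 + 16*u + 5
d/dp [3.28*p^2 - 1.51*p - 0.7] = 6.56*p - 1.51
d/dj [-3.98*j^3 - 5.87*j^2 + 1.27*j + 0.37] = -11.94*j^2 - 11.74*j + 1.27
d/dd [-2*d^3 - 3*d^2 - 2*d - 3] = -6*d^2 - 6*d - 2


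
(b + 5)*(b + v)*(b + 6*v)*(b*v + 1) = b^4*v + 7*b^3*v^2 + 5*b^3*v + b^3 + 6*b^2*v^3 + 35*b^2*v^2 + 7*b^2*v + 5*b^2 + 30*b*v^3 + 6*b*v^2 + 35*b*v + 30*v^2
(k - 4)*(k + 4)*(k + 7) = k^3 + 7*k^2 - 16*k - 112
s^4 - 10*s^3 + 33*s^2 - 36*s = s*(s - 4)*(s - 3)^2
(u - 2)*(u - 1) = u^2 - 3*u + 2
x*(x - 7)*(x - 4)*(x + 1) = x^4 - 10*x^3 + 17*x^2 + 28*x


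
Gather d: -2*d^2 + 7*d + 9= -2*d^2 + 7*d + 9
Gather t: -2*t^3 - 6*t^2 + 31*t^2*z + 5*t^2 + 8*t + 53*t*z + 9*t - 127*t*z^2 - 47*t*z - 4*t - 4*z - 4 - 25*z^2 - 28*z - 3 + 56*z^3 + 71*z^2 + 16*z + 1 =-2*t^3 + t^2*(31*z - 1) + t*(-127*z^2 + 6*z + 13) + 56*z^3 + 46*z^2 - 16*z - 6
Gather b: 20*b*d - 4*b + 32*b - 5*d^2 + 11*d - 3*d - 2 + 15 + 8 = b*(20*d + 28) - 5*d^2 + 8*d + 21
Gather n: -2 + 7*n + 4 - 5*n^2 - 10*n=-5*n^2 - 3*n + 2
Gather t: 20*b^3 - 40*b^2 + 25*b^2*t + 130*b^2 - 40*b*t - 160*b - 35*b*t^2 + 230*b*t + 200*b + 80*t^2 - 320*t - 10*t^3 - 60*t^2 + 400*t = 20*b^3 + 90*b^2 + 40*b - 10*t^3 + t^2*(20 - 35*b) + t*(25*b^2 + 190*b + 80)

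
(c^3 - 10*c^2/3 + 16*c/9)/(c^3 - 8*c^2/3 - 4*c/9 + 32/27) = 3*c/(3*c + 2)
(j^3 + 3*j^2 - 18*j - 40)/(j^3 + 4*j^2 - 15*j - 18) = (j^3 + 3*j^2 - 18*j - 40)/(j^3 + 4*j^2 - 15*j - 18)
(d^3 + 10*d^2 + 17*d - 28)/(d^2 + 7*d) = d + 3 - 4/d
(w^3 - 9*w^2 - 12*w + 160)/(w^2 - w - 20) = w - 8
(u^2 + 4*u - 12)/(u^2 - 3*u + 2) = (u + 6)/(u - 1)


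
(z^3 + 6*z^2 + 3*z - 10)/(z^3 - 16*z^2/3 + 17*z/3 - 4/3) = 3*(z^2 + 7*z + 10)/(3*z^2 - 13*z + 4)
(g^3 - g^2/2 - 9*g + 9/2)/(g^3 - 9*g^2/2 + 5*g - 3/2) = (g + 3)/(g - 1)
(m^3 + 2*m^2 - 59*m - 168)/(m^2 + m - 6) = (m^2 - m - 56)/(m - 2)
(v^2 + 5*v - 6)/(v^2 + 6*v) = (v - 1)/v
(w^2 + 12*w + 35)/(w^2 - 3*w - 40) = (w + 7)/(w - 8)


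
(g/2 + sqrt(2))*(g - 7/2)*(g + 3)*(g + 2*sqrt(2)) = g^4/2 - g^3/4 + 2*sqrt(2)*g^3 - sqrt(2)*g^2 - 5*g^2/4 - 21*sqrt(2)*g - 2*g - 42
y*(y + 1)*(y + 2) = y^3 + 3*y^2 + 2*y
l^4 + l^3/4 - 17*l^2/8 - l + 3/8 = (l - 3/2)*(l - 1/4)*(l + 1)^2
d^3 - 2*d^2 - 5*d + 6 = (d - 3)*(d - 1)*(d + 2)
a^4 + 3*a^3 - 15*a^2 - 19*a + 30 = (a - 3)*(a - 1)*(a + 2)*(a + 5)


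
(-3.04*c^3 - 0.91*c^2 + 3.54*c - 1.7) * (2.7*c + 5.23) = -8.208*c^4 - 18.3562*c^3 + 4.7987*c^2 + 13.9242*c - 8.891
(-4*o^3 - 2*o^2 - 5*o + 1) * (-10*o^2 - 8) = 40*o^5 + 20*o^4 + 82*o^3 + 6*o^2 + 40*o - 8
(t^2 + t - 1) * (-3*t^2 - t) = -3*t^4 - 4*t^3 + 2*t^2 + t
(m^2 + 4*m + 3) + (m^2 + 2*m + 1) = 2*m^2 + 6*m + 4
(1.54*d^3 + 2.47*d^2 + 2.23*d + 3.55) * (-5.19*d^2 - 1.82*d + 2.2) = -7.9926*d^5 - 15.6221*d^4 - 12.6811*d^3 - 17.0491*d^2 - 1.555*d + 7.81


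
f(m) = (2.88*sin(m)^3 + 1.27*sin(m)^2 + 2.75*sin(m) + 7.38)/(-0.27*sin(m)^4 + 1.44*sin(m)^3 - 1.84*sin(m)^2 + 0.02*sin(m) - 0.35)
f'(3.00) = -13.73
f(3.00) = -20.54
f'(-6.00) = 17.72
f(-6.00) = -18.13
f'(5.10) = -1.91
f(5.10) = -1.11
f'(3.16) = 13.01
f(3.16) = -20.88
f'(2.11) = 1.47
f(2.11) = -13.52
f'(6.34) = 2.27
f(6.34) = -21.27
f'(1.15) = -1.95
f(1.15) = -13.73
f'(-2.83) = 34.84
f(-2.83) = -11.47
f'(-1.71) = 0.58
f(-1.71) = -0.81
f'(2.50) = -5.25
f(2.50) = -13.97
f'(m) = (8.64*sin(m)^2*cos(m) + 2.54*sin(m)*cos(m) + 2.75*cos(m))/(-0.27*sin(m)^4 + 1.44*sin(m)^3 - 1.84*sin(m)^2 + 0.02*sin(m) - 0.35) + (1.08*sin(m)^3*cos(m) - 4.32*sin(m)^2*cos(m) + 3.68*sin(m)*cos(m) - 0.02*cos(m))*(2.88*sin(m)^3 + 1.27*sin(m)^2 + 2.75*sin(m) + 7.38)/(-0.27*sin(m)^4 + 1.44*sin(m)^3 - 1.84*sin(m)^2 + 0.02*sin(m) - 0.35)^2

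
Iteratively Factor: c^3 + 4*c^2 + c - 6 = (c + 3)*(c^2 + c - 2) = (c - 1)*(c + 3)*(c + 2)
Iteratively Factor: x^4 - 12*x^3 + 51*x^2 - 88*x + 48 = (x - 4)*(x^3 - 8*x^2 + 19*x - 12) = (x - 4)*(x - 3)*(x^2 - 5*x + 4) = (x - 4)^2*(x - 3)*(x - 1)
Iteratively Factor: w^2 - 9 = (w - 3)*(w + 3)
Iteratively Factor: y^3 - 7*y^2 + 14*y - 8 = (y - 2)*(y^2 - 5*y + 4) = (y - 4)*(y - 2)*(y - 1)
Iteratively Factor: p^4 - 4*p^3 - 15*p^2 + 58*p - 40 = (p - 2)*(p^3 - 2*p^2 - 19*p + 20) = (p - 2)*(p - 1)*(p^2 - p - 20) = (p - 2)*(p - 1)*(p + 4)*(p - 5)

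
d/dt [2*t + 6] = 2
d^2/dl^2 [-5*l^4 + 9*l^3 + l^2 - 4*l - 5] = -60*l^2 + 54*l + 2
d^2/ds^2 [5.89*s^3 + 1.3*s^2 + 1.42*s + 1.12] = 35.34*s + 2.6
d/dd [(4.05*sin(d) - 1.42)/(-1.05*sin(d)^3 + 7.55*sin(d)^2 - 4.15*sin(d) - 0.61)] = (8.505*sin(d)^3 - 35.0505*sin(d)^2 + 21.442*sin(d) - 8.3635)*cos(d)/(1.1025*sin(d)^6 - 15.855*sin(d)^5 + 65.7175*sin(d)^4 - 61.384*sin(d)^3 + 8.0115*sin(d)^2 + 5.063*sin(d) + 0.3721)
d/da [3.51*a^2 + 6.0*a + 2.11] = 7.02*a + 6.0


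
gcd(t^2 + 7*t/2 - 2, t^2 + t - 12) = t + 4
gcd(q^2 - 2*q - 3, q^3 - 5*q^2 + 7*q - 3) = q - 3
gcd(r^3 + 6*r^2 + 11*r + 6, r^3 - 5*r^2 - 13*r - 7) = r + 1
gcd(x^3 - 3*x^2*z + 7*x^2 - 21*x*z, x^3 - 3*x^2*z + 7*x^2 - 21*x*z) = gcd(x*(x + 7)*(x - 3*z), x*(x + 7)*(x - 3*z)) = x^3 - 3*x^2*z + 7*x^2 - 21*x*z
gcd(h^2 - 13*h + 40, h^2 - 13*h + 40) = h^2 - 13*h + 40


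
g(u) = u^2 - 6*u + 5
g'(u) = 2*u - 6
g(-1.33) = 14.75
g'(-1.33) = -8.66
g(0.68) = 1.38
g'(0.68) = -4.64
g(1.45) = -1.60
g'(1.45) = -3.10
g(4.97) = -0.12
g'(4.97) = 3.94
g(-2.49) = 26.14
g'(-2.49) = -10.98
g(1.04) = -0.16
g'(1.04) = -3.92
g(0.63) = 1.62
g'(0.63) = -4.74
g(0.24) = 3.62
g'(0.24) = -5.52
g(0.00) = 5.00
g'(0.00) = -6.00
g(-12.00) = 221.00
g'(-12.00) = -30.00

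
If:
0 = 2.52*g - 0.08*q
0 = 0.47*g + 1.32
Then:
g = -2.81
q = -88.47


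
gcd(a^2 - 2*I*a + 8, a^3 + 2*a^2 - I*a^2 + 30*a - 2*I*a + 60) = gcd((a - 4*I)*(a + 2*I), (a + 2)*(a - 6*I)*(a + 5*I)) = 1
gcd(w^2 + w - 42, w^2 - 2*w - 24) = w - 6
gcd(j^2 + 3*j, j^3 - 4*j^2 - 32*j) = j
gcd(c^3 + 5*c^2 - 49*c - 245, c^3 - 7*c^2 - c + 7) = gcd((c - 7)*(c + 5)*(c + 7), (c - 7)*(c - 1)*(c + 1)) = c - 7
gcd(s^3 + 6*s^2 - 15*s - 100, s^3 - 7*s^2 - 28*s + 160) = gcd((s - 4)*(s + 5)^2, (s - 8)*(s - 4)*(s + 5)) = s^2 + s - 20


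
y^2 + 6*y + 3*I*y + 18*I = (y + 6)*(y + 3*I)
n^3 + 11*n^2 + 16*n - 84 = (n - 2)*(n + 6)*(n + 7)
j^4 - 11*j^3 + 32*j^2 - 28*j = j*(j - 7)*(j - 2)^2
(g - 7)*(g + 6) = g^2 - g - 42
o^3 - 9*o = o*(o - 3)*(o + 3)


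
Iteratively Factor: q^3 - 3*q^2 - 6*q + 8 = (q - 4)*(q^2 + q - 2) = (q - 4)*(q + 2)*(q - 1)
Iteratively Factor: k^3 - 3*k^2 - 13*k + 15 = (k - 1)*(k^2 - 2*k - 15) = (k - 1)*(k + 3)*(k - 5)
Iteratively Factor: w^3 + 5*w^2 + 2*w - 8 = (w + 2)*(w^2 + 3*w - 4) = (w - 1)*(w + 2)*(w + 4)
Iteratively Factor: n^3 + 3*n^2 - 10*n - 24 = (n + 4)*(n^2 - n - 6) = (n + 2)*(n + 4)*(n - 3)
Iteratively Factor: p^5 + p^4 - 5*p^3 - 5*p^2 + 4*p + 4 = (p - 2)*(p^4 + 3*p^3 + p^2 - 3*p - 2) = (p - 2)*(p + 2)*(p^3 + p^2 - p - 1) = (p - 2)*(p + 1)*(p + 2)*(p^2 - 1) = (p - 2)*(p - 1)*(p + 1)*(p + 2)*(p + 1)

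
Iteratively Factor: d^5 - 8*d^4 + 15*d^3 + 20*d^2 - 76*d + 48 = (d - 1)*(d^4 - 7*d^3 + 8*d^2 + 28*d - 48) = (d - 1)*(d + 2)*(d^3 - 9*d^2 + 26*d - 24) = (d - 3)*(d - 1)*(d + 2)*(d^2 - 6*d + 8) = (d - 4)*(d - 3)*(d - 1)*(d + 2)*(d - 2)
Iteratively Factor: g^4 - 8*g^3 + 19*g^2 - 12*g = (g - 3)*(g^3 - 5*g^2 + 4*g) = g*(g - 3)*(g^2 - 5*g + 4) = g*(g - 3)*(g - 1)*(g - 4)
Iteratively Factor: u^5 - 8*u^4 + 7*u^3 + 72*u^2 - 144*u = (u - 4)*(u^4 - 4*u^3 - 9*u^2 + 36*u) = (u - 4)*(u - 3)*(u^3 - u^2 - 12*u) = u*(u - 4)*(u - 3)*(u^2 - u - 12) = u*(u - 4)*(u - 3)*(u + 3)*(u - 4)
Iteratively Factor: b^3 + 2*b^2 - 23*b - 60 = (b - 5)*(b^2 + 7*b + 12) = (b - 5)*(b + 4)*(b + 3)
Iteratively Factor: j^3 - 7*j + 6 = (j - 1)*(j^2 + j - 6) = (j - 2)*(j - 1)*(j + 3)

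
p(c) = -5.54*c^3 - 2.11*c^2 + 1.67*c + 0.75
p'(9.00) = -1382.53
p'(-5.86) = -544.32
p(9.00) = -4193.79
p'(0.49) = -4.39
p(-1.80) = 23.22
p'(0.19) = 0.27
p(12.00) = -9856.17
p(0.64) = -0.50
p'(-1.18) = -16.49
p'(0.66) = -8.35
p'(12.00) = -2442.25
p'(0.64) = -7.84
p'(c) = -16.62*c^2 - 4.22*c + 1.67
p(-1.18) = 4.94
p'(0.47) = -3.98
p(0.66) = -0.66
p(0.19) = 0.95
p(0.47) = 0.49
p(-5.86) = 1033.32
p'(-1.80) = -44.58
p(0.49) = 0.41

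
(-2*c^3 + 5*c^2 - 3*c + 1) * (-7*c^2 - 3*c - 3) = 14*c^5 - 29*c^4 + 12*c^3 - 13*c^2 + 6*c - 3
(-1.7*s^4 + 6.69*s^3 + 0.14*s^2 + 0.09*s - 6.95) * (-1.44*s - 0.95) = 2.448*s^5 - 8.0186*s^4 - 6.5571*s^3 - 0.2626*s^2 + 9.9225*s + 6.6025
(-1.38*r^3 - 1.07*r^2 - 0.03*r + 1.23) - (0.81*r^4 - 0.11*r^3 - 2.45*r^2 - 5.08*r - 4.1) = -0.81*r^4 - 1.27*r^3 + 1.38*r^2 + 5.05*r + 5.33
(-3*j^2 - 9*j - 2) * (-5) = 15*j^2 + 45*j + 10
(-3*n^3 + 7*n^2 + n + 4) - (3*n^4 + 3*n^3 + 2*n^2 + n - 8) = -3*n^4 - 6*n^3 + 5*n^2 + 12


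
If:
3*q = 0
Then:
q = 0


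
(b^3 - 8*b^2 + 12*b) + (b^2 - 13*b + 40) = b^3 - 7*b^2 - b + 40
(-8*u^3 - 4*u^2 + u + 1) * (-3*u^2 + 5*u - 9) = 24*u^5 - 28*u^4 + 49*u^3 + 38*u^2 - 4*u - 9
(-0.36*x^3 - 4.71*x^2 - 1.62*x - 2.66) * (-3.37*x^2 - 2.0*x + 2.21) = 1.2132*x^5 + 16.5927*x^4 + 14.0838*x^3 + 1.7951*x^2 + 1.7398*x - 5.8786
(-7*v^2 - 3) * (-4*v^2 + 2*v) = 28*v^4 - 14*v^3 + 12*v^2 - 6*v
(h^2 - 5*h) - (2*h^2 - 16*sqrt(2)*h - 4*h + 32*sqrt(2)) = -h^2 - h + 16*sqrt(2)*h - 32*sqrt(2)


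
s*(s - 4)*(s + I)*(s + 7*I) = s^4 - 4*s^3 + 8*I*s^3 - 7*s^2 - 32*I*s^2 + 28*s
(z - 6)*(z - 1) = z^2 - 7*z + 6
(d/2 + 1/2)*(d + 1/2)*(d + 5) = d^3/2 + 13*d^2/4 + 4*d + 5/4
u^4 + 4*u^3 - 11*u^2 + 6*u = u*(u - 1)^2*(u + 6)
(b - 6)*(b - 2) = b^2 - 8*b + 12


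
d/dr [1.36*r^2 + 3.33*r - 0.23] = 2.72*r + 3.33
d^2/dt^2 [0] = 0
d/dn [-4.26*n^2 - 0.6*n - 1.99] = -8.52*n - 0.6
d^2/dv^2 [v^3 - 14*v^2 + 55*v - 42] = 6*v - 28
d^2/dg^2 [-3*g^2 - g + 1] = -6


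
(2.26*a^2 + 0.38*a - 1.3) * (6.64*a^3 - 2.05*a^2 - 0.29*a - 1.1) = 15.0064*a^5 - 2.1098*a^4 - 10.0664*a^3 + 0.0688000000000003*a^2 - 0.041*a + 1.43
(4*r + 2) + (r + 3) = 5*r + 5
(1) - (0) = 1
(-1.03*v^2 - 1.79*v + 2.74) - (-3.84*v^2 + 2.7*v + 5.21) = 2.81*v^2 - 4.49*v - 2.47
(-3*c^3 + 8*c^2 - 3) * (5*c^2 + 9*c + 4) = -15*c^5 + 13*c^4 + 60*c^3 + 17*c^2 - 27*c - 12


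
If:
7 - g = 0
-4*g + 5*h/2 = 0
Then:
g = 7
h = 56/5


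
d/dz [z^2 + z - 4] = 2*z + 1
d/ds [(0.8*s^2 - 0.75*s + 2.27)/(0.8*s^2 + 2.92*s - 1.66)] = (2.936*s^2 - 6.288*s - 5.3834)/(0.64*s^4 + 4.672*s^3 + 5.8704*s^2 - 9.6944*s + 2.7556)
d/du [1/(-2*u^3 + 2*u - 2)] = (3*u^2 - 1)/(2*(u^3 - u + 1)^2)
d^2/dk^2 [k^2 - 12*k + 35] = 2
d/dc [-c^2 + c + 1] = 1 - 2*c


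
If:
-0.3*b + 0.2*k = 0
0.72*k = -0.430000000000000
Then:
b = -0.40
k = -0.60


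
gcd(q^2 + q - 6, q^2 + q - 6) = q^2 + q - 6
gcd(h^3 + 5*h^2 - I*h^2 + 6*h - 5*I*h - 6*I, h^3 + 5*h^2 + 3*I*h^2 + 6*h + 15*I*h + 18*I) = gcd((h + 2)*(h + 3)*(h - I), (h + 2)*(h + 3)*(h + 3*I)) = h^2 + 5*h + 6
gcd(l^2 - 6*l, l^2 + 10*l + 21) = 1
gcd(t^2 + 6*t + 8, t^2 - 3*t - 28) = t + 4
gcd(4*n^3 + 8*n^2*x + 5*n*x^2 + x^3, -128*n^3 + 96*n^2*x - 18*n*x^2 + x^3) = 1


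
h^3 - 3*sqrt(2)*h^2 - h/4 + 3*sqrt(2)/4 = (h - 1/2)*(h + 1/2)*(h - 3*sqrt(2))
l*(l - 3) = l^2 - 3*l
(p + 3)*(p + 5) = p^2 + 8*p + 15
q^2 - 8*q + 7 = (q - 7)*(q - 1)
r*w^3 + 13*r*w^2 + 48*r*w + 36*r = (w + 6)^2*(r*w + r)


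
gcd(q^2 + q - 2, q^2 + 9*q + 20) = 1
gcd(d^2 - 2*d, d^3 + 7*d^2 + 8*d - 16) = 1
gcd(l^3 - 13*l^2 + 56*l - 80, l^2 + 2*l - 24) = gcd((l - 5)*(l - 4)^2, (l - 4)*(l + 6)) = l - 4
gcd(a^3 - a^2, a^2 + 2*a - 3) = a - 1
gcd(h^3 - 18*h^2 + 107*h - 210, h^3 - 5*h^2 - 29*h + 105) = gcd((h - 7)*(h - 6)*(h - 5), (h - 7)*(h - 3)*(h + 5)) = h - 7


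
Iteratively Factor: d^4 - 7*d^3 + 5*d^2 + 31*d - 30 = (d + 2)*(d^3 - 9*d^2 + 23*d - 15) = (d - 3)*(d + 2)*(d^2 - 6*d + 5) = (d - 5)*(d - 3)*(d + 2)*(d - 1)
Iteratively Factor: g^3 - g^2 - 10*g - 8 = (g + 1)*(g^2 - 2*g - 8) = (g + 1)*(g + 2)*(g - 4)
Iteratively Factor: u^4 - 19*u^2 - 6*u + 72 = (u - 4)*(u^3 + 4*u^2 - 3*u - 18) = (u - 4)*(u - 2)*(u^2 + 6*u + 9) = (u - 4)*(u - 2)*(u + 3)*(u + 3)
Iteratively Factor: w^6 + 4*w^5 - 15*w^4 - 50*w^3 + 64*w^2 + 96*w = (w + 4)*(w^5 - 15*w^3 + 10*w^2 + 24*w) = (w - 3)*(w + 4)*(w^4 + 3*w^3 - 6*w^2 - 8*w) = (w - 3)*(w - 2)*(w + 4)*(w^3 + 5*w^2 + 4*w) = w*(w - 3)*(w - 2)*(w + 4)*(w^2 + 5*w + 4) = w*(w - 3)*(w - 2)*(w + 1)*(w + 4)*(w + 4)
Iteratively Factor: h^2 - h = (h)*(h - 1)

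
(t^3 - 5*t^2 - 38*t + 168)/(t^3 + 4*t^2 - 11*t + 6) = (t^2 - 11*t + 28)/(t^2 - 2*t + 1)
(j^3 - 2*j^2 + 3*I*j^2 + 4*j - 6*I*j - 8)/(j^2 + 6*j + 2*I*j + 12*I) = (j^3 + j^2*(-2 + 3*I) + j*(4 - 6*I) - 8)/(j^2 + j*(6 + 2*I) + 12*I)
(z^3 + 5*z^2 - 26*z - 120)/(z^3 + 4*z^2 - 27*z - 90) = (z + 4)/(z + 3)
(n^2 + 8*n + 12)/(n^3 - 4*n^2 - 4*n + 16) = (n + 6)/(n^2 - 6*n + 8)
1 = 1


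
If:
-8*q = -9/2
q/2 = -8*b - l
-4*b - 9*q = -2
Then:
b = -49/64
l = 187/32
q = 9/16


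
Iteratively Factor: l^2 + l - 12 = (l + 4)*(l - 3)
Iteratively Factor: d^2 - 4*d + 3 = (d - 1)*(d - 3)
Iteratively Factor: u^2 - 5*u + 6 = (u - 2)*(u - 3)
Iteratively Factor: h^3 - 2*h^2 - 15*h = (h + 3)*(h^2 - 5*h) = (h - 5)*(h + 3)*(h)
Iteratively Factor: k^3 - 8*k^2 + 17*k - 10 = (k - 5)*(k^2 - 3*k + 2) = (k - 5)*(k - 1)*(k - 2)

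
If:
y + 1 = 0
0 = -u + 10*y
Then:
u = -10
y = -1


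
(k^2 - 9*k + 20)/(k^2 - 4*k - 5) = (k - 4)/(k + 1)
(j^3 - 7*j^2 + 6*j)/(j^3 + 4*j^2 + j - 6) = j*(j - 6)/(j^2 + 5*j + 6)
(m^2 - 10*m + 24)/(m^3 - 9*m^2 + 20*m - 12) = (m - 4)/(m^2 - 3*m + 2)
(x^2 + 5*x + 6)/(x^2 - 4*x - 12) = (x + 3)/(x - 6)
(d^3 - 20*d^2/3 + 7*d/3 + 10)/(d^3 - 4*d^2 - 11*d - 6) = (d - 5/3)/(d + 1)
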